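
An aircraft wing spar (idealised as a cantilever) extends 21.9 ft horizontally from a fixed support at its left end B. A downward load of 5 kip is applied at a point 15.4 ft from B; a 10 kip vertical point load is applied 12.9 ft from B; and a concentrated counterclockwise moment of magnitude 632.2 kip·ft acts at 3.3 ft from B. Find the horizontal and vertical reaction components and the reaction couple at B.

B_x = 0, B_y = 15.00 kip, M_B = -426.2 kip·ft

ΣF_x = 0: B_x = 0.
ΣF_y = 0: B_y − 5 − 10 = 0 → B_y = 15.00 kip.
ΣM about B: M_B − 5·15.4 − 10·12.9 + 632.2 = 0 → M_B = -426.2 kip·ft.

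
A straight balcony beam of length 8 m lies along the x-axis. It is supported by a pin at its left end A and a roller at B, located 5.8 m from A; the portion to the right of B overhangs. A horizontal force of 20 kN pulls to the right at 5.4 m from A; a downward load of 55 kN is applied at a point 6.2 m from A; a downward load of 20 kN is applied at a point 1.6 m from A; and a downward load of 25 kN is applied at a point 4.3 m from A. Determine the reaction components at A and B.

A_x = -20.00 kN, A_y = 17.16 kN, B_y = 82.84 kN

ΣM about A: B_y·5.8 − 55·6.2 − 20·1.6 − 25·4.3 = 0 → B_y = 480.5/5.8 = 82.8448 ≈ 82.84 kN.
ΣF_y = 0: A_y + 82.8448 − 55 − 20 − 25 = 0 → A_y = 17.16 kN.
ΣF_x = 0: A_x + 20 = 0 → A_x = -20.00 kN.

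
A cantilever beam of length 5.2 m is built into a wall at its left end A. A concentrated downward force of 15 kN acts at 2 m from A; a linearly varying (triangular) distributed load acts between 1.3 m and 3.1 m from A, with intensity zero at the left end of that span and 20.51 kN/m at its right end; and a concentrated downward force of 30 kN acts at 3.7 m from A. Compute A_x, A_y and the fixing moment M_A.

Resultant of the triangular load: ½ × 20.51 × 1.8 = 18.459 kN, acting at 2.5 m from A (one-third of the span from the peak).
ΣF_x = 0: A_x = 0.
ΣF_y = 0: A_y − 15 − ½·20.51·1.8 − 30 = 0 → A_y = 63.46 kN.
ΣM about A: M_A − 15·2 − (½·20.51·1.8)·2.5 − 30·3.7 = 0 → M_A = 187.1 kN·m.

A_x = 0, A_y = 63.46 kN, M_A = 187.1 kN·m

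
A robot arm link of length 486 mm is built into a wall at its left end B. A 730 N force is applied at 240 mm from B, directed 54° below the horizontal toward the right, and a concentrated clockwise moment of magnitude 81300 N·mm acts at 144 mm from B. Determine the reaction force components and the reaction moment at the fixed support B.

ΣF_x = 0: B_x + 730·cos54° = 0 → B_x = -429.1 N.
ΣF_y = 0: B_y − 730·sin54° = 0 → B_y = 590.6 N.
ΣM about B: M_B − 730·sin54°·240 − 81300 = 0 → M_B = 223000 N·mm.

B_x = -429.1 N, B_y = 590.6 N, M_B = 223000 N·mm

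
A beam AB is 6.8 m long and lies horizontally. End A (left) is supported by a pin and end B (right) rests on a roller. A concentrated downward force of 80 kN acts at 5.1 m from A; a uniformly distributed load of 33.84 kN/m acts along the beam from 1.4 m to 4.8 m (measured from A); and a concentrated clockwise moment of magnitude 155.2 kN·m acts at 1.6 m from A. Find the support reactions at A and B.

A_x = 0, A_y = 59.78 kN, B_y = 135.3 kN

Resultant of the distributed load: 33.84 × 3.4 = 115.056 kN at 3.1 m from A.
Taking moments about A: B_y·6.8 − 80·5.1 − (33.84·3.4)·3.1 − 155.2 = 0 → B_y = 919.8736/6.8 = 135.276 ≈ 135.3 kN.
ΣF_y = 0: A_y + 135.276 − 80 − 33.84·3.4 = 0 → A_y = 59.78 kN.
ΣF_x = 0: no horizontal applied forces, so A_x = 0.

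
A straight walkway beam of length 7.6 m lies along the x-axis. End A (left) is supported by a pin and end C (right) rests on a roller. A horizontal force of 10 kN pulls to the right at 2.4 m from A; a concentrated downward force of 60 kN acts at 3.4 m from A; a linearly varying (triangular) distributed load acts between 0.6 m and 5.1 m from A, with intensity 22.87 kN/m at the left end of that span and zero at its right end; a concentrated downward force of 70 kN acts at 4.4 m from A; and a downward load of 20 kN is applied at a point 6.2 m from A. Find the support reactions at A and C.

Resultant of the triangular load: ½ × 22.87 × 4.5 = 51.4575 kN, acting at 2.1 m from A (one-third of the span from the peak).
Moments about A: C_y·7.6 − 60·3.4 − (½·22.87·4.5)·2.1 − 70·4.4 − 20·6.2 = 0 → C_y = 744.06075/7.6 = 97.9027 ≈ 97.90 kN.
ΣF_y = 0: A_y + 97.9027 − 60 − ½·22.87·4.5 − 70 − 20 = 0 → A_y = 103.6 kN.
ΣF_x = 0: A_x + 10 = 0 → A_x = -10.00 kN.

A_x = -10.00 kN, A_y = 103.6 kN, C_y = 97.90 kN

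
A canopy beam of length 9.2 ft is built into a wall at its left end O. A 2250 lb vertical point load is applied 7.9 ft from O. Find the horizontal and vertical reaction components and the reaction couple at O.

ΣF_x = 0: O_x = 0.
ΣF_y = 0: O_y − 2250 = 0 → O_y = 2250 lb.
ΣM about O: M_O − 2250·7.9 = 0 → M_O = 17780 lb·ft.

O_x = 0, O_y = 2250 lb, M_O = 17780 lb·ft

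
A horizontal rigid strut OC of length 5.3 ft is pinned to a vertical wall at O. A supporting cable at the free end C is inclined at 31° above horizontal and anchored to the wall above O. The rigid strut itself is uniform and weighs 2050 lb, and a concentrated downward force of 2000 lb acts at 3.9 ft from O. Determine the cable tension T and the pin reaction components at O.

T = 4848 lb, O_x = 4155 lb, O_y = 1553 lb

ΣM about O: T·sin31°·5.3 − 2050·2.65 − 2000·3.9 = 0 → T = 13232.5/(5.3·0.515038) = 4847.6 ≈ 4848 lb.
ΣF_x = 0: O_x − T·cos31° = 0 → O_x = 4847.6 × 0.857167 = 4155 lb.
ΣF_y = 0: O_y + T·sin31° − 2050 − 2000 = 0 → O_y = 4050 − 4847.6 × 0.515038 = 1553 lb.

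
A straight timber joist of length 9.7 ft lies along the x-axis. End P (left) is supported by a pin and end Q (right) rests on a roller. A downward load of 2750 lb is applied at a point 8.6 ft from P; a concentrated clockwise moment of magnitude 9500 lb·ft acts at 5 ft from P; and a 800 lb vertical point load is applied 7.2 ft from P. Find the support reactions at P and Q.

Taking moments about P: Q_y·9.7 − 2750·8.6 − 9500 − 800·7.2 = 0 → Q_y = 38910/9.7 = 4011.34 ≈ 4011 lb.
ΣF_y = 0: P_y + 4011.34 − 2750 − 800 = 0 → P_y = -461.3 lb.
ΣF_x = 0: no horizontal applied forces, so P_x = 0.

P_x = 0, P_y = -461.3 lb, Q_y = 4011 lb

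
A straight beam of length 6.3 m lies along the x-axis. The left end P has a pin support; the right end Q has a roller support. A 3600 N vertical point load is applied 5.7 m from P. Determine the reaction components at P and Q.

P_x = 0, P_y = 342.9 N, Q_y = 3257 N

Taking moments about P: Q_y·6.3 − 3600·5.7 = 0 → Q_y = 20520/6.3 = 3257.14 ≈ 3257 N.
ΣF_y = 0: P_y + 3257.14 − 3600 = 0 → P_y = 342.9 N.
ΣF_x = 0: no horizontal applied forces, so P_x = 0.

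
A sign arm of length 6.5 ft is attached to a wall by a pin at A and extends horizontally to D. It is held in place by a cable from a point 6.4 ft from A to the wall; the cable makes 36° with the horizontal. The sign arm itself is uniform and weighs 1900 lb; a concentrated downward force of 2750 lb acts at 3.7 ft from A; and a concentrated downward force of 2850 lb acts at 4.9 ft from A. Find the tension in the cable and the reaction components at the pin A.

ΣM about A: T·sin36°·6.4 − 1900·3.25 − 2750·3.7 − 2850·4.9 = 0 → T = 30315/(6.4·0.587785) = 8058.59 ≈ 8059 lb.
ΣF_x = 0: A_x − T·cos36° = 0 → A_x = 8058.59 × 0.809017 = 6520 lb.
ΣF_y = 0: A_y + T·sin36° − 1900 − 2750 − 2850 = 0 → A_y = 7500 − 8058.59 × 0.587785 = 2763 lb.

T = 8059 lb, A_x = 6520 lb, A_y = 2763 lb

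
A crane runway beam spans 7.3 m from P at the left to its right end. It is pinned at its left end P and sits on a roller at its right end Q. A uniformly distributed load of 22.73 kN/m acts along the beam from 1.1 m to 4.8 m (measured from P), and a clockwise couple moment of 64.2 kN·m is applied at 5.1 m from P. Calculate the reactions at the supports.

P_x = 0, P_y = 41.32 kN, Q_y = 42.78 kN

Resultant of the distributed load: 22.73 × 3.7 = 84.101 kN at 2.95 m from P.
Taking moments about P: Q_y·7.3 − (22.73·3.7)·2.95 − 64.2 = 0 → Q_y = 312.29795/7.3 = 42.7805 ≈ 42.78 kN.
ΣF_y = 0: P_y + 42.7805 − 22.73·3.7 = 0 → P_y = 41.32 kN.
ΣF_x = 0: no horizontal applied forces, so P_x = 0.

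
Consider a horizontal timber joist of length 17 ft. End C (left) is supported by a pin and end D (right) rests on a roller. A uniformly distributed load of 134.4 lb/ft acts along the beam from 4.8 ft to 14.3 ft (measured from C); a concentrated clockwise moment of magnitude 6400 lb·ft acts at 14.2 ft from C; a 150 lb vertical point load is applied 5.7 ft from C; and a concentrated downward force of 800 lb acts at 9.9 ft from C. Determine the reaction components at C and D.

Resultant of the distributed load: 134.4 × 9.5 = 1276.8 lb at 9.55 ft from C.
Moments about C: D_y·17 − (134.4·9.5)·9.55 − 6400 − 150·5.7 − 800·9.9 = 0 → D_y = 27368.44/17 = 1609.91 ≈ 1610 lb.
ΣF_y = 0: C_y + 1609.91 − 134.4·9.5 − 150 − 800 = 0 → C_y = 616.9 lb.
ΣF_x = 0: no horizontal applied forces, so C_x = 0.

C_x = 0, C_y = 616.9 lb, D_y = 1610 lb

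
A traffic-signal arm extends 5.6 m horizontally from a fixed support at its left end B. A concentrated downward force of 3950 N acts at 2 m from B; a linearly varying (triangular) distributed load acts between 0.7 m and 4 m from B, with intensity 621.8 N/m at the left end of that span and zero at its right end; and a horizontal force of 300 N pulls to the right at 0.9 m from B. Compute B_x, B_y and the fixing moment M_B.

Resultant of the triangular load: ½ × 621.8 × 3.3 = 1025.97 N, acting at 1.8 m from B (one-third of the span from the peak).
ΣF_x = 0: B_x + 300 = 0 → B_x = -300.0 N.
ΣF_y = 0: B_y − 3950 − ½·621.8·3.3 = 0 → B_y = 4976 N.
ΣM about B: M_B − 3950·2 − (½·621.8·3.3)·1.8 = 0 → M_B = 9747 N·m.

B_x = -300.0 N, B_y = 4976 N, M_B = 9747 N·m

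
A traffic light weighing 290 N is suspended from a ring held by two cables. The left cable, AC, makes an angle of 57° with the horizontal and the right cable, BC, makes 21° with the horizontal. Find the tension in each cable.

ΣF_x = 0: −T_AC·cos57° + T_BC·cos21° = 0 → T_BC = 0.583387·T_AC.
ΣF_y = 0: T_AC·sin57° + T_BC·sin21° = 290.
Substitute: T_AC·(0.838671 + 0.583387·0.358368) = 290 → T_AC = 276.787 ≈ 276.8 N.
Then T_BC = 0.583387 × 276.787 = 161.5 N.

T_AC = 276.8 N, T_BC = 161.5 N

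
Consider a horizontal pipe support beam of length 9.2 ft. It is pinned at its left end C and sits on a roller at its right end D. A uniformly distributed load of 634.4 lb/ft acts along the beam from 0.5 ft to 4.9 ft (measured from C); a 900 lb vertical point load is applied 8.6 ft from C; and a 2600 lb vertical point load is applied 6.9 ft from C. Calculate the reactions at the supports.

C_x = 0, C_y = 2681 lb, D_y = 3611 lb

Resultant of the distributed load: 634.4 × 4.4 = 2791.36 lb at 2.7 ft from C.
Moments about C: D_y·9.2 − (634.4·4.4)·2.7 − 900·8.6 − 2600·6.9 = 0 → D_y = 33216.672/9.2 = 3610.51 ≈ 3611 lb.
ΣF_y = 0: C_y + 3610.51 − 634.4·4.4 − 900 − 2600 = 0 → C_y = 2681 lb.
ΣF_x = 0: no horizontal applied forces, so C_x = 0.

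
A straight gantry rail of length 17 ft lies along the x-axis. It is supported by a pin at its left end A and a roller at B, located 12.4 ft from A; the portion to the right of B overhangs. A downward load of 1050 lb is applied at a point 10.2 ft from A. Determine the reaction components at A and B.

ΣM about A: B_y·12.4 − 1050·10.2 = 0 → B_y = 10710/12.4 = 863.71 ≈ 863.7 lb.
ΣF_y = 0: A_y + 863.71 − 1050 = 0 → A_y = 186.3 lb.
ΣF_x = 0: no horizontal applied forces, so A_x = 0.

A_x = 0, A_y = 186.3 lb, B_y = 863.7 lb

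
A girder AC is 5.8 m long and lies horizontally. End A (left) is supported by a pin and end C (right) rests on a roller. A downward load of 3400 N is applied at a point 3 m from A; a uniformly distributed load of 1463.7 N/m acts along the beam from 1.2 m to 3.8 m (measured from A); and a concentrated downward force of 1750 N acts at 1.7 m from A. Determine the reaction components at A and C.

A_x = 0, A_y = 5044 N, C_y = 3912 N

Resultant of the distributed load: 1463.7 × 2.6 = 3805.62 N at 2.5 m from A.
Taking moments about A: C_y·5.8 − 3400·3 − (1463.7·2.6)·2.5 − 1750·1.7 = 0 → C_y = 22689.05/5.8 = 3911.91 ≈ 3912 N.
ΣF_y = 0: A_y + 3911.91 − 3400 − 1463.7·2.6 − 1750 = 0 → A_y = 5044 N.
ΣF_x = 0: no horizontal applied forces, so A_x = 0.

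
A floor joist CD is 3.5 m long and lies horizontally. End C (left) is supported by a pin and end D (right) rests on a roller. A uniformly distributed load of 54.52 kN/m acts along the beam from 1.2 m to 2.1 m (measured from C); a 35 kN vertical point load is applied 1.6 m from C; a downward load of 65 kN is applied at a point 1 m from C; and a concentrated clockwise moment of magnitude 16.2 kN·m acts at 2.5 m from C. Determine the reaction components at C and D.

C_x = 0, C_y = 86.74 kN, D_y = 62.33 kN

Resultant of the distributed load: 54.52 × 0.9 = 49.068 kN at 1.65 m from C.
Moments about C: D_y·3.5 − (54.52·0.9)·1.65 − 35·1.6 − 65·1 − 16.2 = 0 → D_y = 218.1622/3.5 = 62.3321 ≈ 62.33 kN.
ΣF_y = 0: C_y + 62.3321 − 54.52·0.9 − 35 − 65 = 0 → C_y = 86.74 kN.
ΣF_x = 0: no horizontal applied forces, so C_x = 0.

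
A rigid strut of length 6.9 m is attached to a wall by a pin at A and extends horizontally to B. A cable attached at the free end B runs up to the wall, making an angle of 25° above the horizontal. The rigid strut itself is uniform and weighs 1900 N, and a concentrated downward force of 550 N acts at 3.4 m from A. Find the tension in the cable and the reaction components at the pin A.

ΣM about A: T·sin25°·6.9 − 1900·3.45 − 550·3.4 = 0 → T = 8425/(6.9·0.422618) = 2889.17 ≈ 2889 N.
ΣF_x = 0: A_x − T·cos25° = 0 → A_x = 2889.17 × 0.906308 = 2618 N.
ΣF_y = 0: A_y + T·sin25° − 1900 − 550 = 0 → A_y = 2450 − 2889.17 × 0.422618 = 1229 N.

T = 2889 N, A_x = 2618 N, A_y = 1229 N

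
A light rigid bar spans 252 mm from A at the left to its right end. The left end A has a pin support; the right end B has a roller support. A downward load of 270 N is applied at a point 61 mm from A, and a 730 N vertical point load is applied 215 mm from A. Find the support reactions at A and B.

A_x = 0, A_y = 311.8 N, B_y = 688.2 N

Moments about A: B_y·252 − 270·61 − 730·215 = 0 → B_y = 173420/252 = 688.175 ≈ 688.2 N.
ΣF_y = 0: A_y + 688.175 − 270 − 730 = 0 → A_y = 311.8 N.
ΣF_x = 0: no horizontal applied forces, so A_x = 0.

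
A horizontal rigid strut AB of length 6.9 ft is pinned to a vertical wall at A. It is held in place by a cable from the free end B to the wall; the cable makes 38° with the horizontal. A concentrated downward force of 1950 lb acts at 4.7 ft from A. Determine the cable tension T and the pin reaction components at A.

ΣM about A: T·sin38°·6.9 − 1950·4.7 = 0 → T = 9165/(6.9·0.615661) = 2157.45 ≈ 2157 lb.
ΣF_x = 0: A_x − T·cos38° = 0 → A_x = 2157.45 × 0.788011 = 1700 lb.
ΣF_y = 0: A_y + T·sin38° − 1950 = 0 → A_y = 1950 − 2157.45 × 0.615661 = 621.7 lb.

T = 2157 lb, A_x = 1700 lb, A_y = 621.7 lb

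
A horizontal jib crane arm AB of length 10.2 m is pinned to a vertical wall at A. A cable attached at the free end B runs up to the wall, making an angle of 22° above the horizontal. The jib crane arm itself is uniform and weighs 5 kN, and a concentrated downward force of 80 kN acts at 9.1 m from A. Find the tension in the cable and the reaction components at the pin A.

ΣM about A: T·sin22°·10.2 − 5·5.1 − 80·9.1 = 0 → T = 753.5/(10.2·0.374607) = 197.2 kN.
ΣF_x = 0: A_x − T·cos22° = 0 → A_x = 197.2 × 0.927184 = 182.8 kN.
ΣF_y = 0: A_y + T·sin22° − 5 − 80 = 0 → A_y = 85 − 197.2 × 0.374607 = 11.13 kN.

T = 197.2 kN, A_x = 182.8 kN, A_y = 11.13 kN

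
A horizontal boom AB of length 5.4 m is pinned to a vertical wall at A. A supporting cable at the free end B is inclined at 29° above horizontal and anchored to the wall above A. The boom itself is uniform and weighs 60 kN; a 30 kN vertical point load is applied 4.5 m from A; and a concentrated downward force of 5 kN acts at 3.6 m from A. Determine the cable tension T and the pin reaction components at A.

ΣM about A: T·sin29°·5.4 − 60·2.7 − 30·4.5 − 5·3.6 = 0 → T = 315/(5.4·0.48481) = 120.322 ≈ 120.3 kN.
ΣF_x = 0: A_x − T·cos29° = 0 → A_x = 120.322 × 0.87462 = 105.2 kN.
ΣF_y = 0: A_y + T·sin29° − 60 − 30 − 5 = 0 → A_y = 95 − 120.322 × 0.48481 = 36.67 kN.

T = 120.3 kN, A_x = 105.2 kN, A_y = 36.67 kN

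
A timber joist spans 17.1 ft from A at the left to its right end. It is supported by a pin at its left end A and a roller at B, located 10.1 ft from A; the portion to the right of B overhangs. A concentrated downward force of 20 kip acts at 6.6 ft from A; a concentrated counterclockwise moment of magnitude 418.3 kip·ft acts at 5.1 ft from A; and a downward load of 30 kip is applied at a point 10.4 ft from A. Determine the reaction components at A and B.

ΣM about A: B_y·10.1 − 20·6.6 + 418.3 − 30·10.4 = 0 → B_y = 25.7/10.1 = 2.54455 ≈ 2.545 kip.
ΣF_y = 0: A_y + 2.54455 − 20 − 30 = 0 → A_y = 47.46 kip.
ΣF_x = 0: no horizontal applied forces, so A_x = 0.

A_x = 0, A_y = 47.46 kip, B_y = 2.545 kip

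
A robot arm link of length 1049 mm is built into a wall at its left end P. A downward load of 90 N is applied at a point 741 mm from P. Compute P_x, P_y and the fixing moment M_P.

ΣF_x = 0: P_x = 0.
ΣF_y = 0: P_y − 90 = 0 → P_y = 90.00 N.
ΣM about P: M_P − 90·741 = 0 → M_P = 66690 N·mm.

P_x = 0, P_y = 90.00 N, M_P = 66690 N·mm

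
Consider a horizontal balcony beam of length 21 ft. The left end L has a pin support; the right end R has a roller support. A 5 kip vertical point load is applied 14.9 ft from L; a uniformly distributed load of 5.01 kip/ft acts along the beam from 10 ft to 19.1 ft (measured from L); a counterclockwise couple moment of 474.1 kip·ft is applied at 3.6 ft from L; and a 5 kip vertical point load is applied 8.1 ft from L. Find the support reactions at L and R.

L_x = 0, L_y = 41.10 kip, R_y = 14.49 kip

Resultant of the distributed load: 5.01 × 9.1 = 45.591 kip at 14.55 ft from L.
Taking moments about L: R_y·21 − 5·14.9 − (5.01·9.1)·14.55 + 474.1 − 5·8.1 = 0 → R_y = 304.24905/21 = 14.4881 ≈ 14.49 kip.
ΣF_y = 0: L_y + 14.4881 − 5 − 5.01·9.1 − 5 = 0 → L_y = 41.10 kip.
ΣF_x = 0: no horizontal applied forces, so L_x = 0.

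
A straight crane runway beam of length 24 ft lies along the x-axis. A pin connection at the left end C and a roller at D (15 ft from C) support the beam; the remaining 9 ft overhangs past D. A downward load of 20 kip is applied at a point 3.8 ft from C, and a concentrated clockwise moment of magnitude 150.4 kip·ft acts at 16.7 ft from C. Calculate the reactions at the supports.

Moments about C: D_y·15 − 20·3.8 − 150.4 = 0 → D_y = 226.4/15 = 15.0933 ≈ 15.09 kip.
ΣF_y = 0: C_y + 15.0933 − 20 = 0 → C_y = 4.907 kip.
ΣF_x = 0: no horizontal applied forces, so C_x = 0.

C_x = 0, C_y = 4.907 kip, D_y = 15.09 kip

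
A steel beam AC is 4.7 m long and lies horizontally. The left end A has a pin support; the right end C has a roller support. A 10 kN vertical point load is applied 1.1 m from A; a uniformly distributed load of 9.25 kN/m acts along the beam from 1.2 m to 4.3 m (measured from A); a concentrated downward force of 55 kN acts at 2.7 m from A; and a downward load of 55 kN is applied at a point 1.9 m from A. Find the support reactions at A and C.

A_x = 0, A_y = 75.73 kN, C_y = 72.95 kN

Resultant of the distributed load: 9.25 × 3.1 = 28.675 kN at 2.75 m from A.
ΣM about A: C_y·4.7 − 10·1.1 − (9.25·3.1)·2.75 − 55·2.7 − 55·1.9 = 0 → C_y = 342.85625/4.7 = 72.9481 ≈ 72.95 kN.
ΣF_y = 0: A_y + 72.9481 − 10 − 9.25·3.1 − 55 − 55 = 0 → A_y = 75.73 kN.
ΣF_x = 0: no horizontal applied forces, so A_x = 0.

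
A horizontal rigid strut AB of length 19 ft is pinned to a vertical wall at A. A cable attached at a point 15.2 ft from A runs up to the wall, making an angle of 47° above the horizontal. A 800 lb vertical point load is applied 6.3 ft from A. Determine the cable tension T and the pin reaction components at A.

T = 453.4 lb, A_x = 309.2 lb, A_y = 468.4 lb

ΣM about A: T·sin47°·15.2 − 800·6.3 = 0 → T = 5040/(15.2·0.731354) = 453.377 ≈ 453.4 lb.
ΣF_x = 0: A_x − T·cos47° = 0 → A_x = 453.377 × 0.681998 = 309.2 lb.
ΣF_y = 0: A_y + T·sin47° − 800 = 0 → A_y = 800 − 453.377 × 0.731354 = 468.4 lb.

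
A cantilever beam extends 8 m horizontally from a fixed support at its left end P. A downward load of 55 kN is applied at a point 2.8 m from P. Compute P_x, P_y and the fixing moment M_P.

P_x = 0, P_y = 55.00 kN, M_P = 154.0 kN·m

ΣF_x = 0: P_x = 0.
ΣF_y = 0: P_y − 55 = 0 → P_y = 55.00 kN.
ΣM about P: M_P − 55·2.8 = 0 → M_P = 154.0 kN·m.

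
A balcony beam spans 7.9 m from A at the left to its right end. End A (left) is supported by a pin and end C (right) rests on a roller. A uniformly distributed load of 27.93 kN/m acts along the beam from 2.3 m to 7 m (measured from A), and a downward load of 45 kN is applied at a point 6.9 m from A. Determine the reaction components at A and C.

Resultant of the distributed load: 27.93 × 4.7 = 131.271 kN at 4.65 m from A.
ΣM about A: C_y·7.9 − (27.93·4.7)·4.65 − 45·6.9 = 0 → C_y = 920.91015/7.9 = 116.571 ≈ 116.6 kN.
ΣF_y = 0: A_y + 116.571 − 27.93·4.7 − 45 = 0 → A_y = 59.70 kN.
ΣF_x = 0: no horizontal applied forces, so A_x = 0.

A_x = 0, A_y = 59.70 kN, C_y = 116.6 kN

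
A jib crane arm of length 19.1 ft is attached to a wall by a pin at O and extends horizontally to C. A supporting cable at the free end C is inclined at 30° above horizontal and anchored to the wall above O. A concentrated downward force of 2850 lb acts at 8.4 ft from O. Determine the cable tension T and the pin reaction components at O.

T = 2507 lb, O_x = 2171 lb, O_y = 1597 lb

ΣM about O: T·sin30°·19.1 − 2850·8.4 = 0 → T = 23940/(19.1·0.5) = 2506.81 ≈ 2507 lb.
ΣF_x = 0: O_x − T·cos30° = 0 → O_x = 2506.81 × 0.866025 = 2171 lb.
ΣF_y = 0: O_y + T·sin30° − 2850 = 0 → O_y = 2850 − 2506.81 × 0.5 = 1597 lb.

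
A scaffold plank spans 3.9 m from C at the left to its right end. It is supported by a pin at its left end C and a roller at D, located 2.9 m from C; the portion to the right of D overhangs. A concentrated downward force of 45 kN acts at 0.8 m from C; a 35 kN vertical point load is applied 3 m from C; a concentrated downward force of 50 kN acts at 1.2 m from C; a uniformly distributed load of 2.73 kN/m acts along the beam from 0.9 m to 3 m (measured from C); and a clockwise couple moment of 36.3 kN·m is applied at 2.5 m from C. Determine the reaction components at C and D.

Resultant of the distributed load: 2.73 × 2.1 = 5.733 kN at 1.95 m from C.
ΣM about C: D_y·2.9 − 45·0.8 − 35·3 − 50·1.2 − (2.73·2.1)·1.95 − 36.3 = 0 → D_y = 248.47935/2.9 = 85.6825 ≈ 85.68 kN.
ΣF_y = 0: C_y + 85.6825 − 45 − 35 − 50 − 2.73·2.1 = 0 → C_y = 50.05 kN.
ΣF_x = 0: no horizontal applied forces, so C_x = 0.

C_x = 0, C_y = 50.05 kN, D_y = 85.68 kN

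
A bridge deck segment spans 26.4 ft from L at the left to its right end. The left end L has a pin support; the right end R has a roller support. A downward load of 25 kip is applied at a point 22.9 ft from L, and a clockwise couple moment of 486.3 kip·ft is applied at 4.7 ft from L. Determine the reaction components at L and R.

Moments about L: R_y·26.4 − 25·22.9 − 486.3 = 0 → R_y = 1058.8/26.4 = 40.1061 ≈ 40.11 kip.
ΣF_y = 0: L_y + 40.1061 − 25 = 0 → L_y = -15.11 kip.
ΣF_x = 0: no horizontal applied forces, so L_x = 0.

L_x = 0, L_y = -15.11 kip, R_y = 40.11 kip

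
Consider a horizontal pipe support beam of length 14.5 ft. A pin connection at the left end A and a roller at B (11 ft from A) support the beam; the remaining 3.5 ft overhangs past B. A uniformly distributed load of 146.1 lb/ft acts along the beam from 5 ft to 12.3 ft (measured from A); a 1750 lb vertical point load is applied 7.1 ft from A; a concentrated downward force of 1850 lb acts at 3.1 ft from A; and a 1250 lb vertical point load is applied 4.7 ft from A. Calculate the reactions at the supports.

A_x = 0, A_y = 2893 lb, B_y = 3024 lb

Resultant of the distributed load: 146.1 × 7.3 = 1066.53 lb at 8.65 ft from A.
Taking moments about A: B_y·11 − (146.1·7.3)·8.65 − 1750·7.1 − 1850·3.1 − 1250·4.7 = 0 → B_y = 33260.4845/11 = 3023.68 ≈ 3024 lb.
ΣF_y = 0: A_y + 3023.68 − 146.1·7.3 − 1750 − 1850 − 1250 = 0 → A_y = 2893 lb.
ΣF_x = 0: no horizontal applied forces, so A_x = 0.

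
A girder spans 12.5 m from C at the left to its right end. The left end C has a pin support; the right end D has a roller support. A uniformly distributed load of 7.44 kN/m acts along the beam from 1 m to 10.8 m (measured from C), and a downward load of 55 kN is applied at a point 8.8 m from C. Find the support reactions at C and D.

C_x = 0, C_y = 54.78 kN, D_y = 73.13 kN

Resultant of the distributed load: 7.44 × 9.8 = 72.912 kN at 5.9 m from C.
Moments about C: D_y·12.5 − (7.44·9.8)·5.9 − 55·8.8 = 0 → D_y = 914.1808/12.5 = 73.1345 ≈ 73.13 kN.
ΣF_y = 0: C_y + 73.1345 − 7.44·9.8 − 55 = 0 → C_y = 54.78 kN.
ΣF_x = 0: no horizontal applied forces, so C_x = 0.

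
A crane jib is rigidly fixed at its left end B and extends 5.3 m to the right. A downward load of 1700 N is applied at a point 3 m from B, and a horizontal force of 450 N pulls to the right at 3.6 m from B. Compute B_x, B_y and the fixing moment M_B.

B_x = -450.0 N, B_y = 1700 N, M_B = 5100 N·m

ΣF_x = 0: B_x + 450 = 0 → B_x = -450.0 N.
ΣF_y = 0: B_y − 1700 = 0 → B_y = 1700 N.
ΣM about B: M_B − 1700·3 = 0 → M_B = 5100 N·m.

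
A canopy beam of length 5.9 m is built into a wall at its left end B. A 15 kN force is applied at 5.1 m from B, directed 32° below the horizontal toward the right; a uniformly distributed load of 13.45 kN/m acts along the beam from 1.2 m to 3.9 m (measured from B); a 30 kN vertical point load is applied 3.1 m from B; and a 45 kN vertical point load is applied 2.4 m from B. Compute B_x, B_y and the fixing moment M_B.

B_x = -12.72 kN, B_y = 119.3 kN, M_B = 334.1 kN·m

Resultant of the distributed load: 13.45 × 2.7 = 36.315 kN at 2.55 m from B.
ΣF_x = 0: B_x + 15·cos32° = 0 → B_x = -12.72 kN.
ΣF_y = 0: B_y − 15·sin32° − 13.45·2.7 − 30 − 45 = 0 → B_y = 119.3 kN.
ΣM about B: M_B − 15·sin32°·5.1 − (13.45·2.7)·2.55 − 30·3.1 − 45·2.4 = 0 → M_B = 334.1 kN·m.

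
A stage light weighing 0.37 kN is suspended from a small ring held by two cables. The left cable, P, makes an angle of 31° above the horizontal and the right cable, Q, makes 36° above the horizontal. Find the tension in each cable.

T_P = 0.3252 kN, T_Q = 0.3445 kN

ΣF_x = 0: −T_P·cos31° + T_Q·cos36° = 0 → T_Q = 1.05952·T_P.
ΣF_y = 0: T_P·sin31° + T_Q·sin36° = 0.37.
Substitute: T_P·(0.515038 + 1.05952·0.587785) = 0.37 → T_P = 0.325187 ≈ 0.3252 kN.
Then T_Q = 1.05952 × 0.325187 = 0.3445 kN.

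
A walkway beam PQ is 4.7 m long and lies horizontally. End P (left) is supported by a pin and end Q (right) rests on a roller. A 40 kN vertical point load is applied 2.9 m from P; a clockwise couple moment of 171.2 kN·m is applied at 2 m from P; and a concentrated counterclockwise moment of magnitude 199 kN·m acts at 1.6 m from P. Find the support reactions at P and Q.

Taking moments about P: Q_y·4.7 − 40·2.9 − 171.2 + 199 = 0 → Q_y = 88.2/4.7 = 18.766 ≈ 18.77 kN.
ΣF_y = 0: P_y + 18.766 − 40 = 0 → P_y = 21.23 kN.
ΣF_x = 0: no horizontal applied forces, so P_x = 0.

P_x = 0, P_y = 21.23 kN, Q_y = 18.77 kN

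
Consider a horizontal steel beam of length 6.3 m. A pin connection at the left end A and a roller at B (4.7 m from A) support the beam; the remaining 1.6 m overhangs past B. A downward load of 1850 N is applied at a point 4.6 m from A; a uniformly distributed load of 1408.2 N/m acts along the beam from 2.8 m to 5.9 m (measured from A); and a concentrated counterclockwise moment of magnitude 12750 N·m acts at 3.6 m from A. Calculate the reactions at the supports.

A_x = 0, A_y = 3077 N, B_y = 3138 N

Resultant of the distributed load: 1408.2 × 3.1 = 4365.42 N at 4.35 m from A.
Moments about A: B_y·4.7 − 1850·4.6 − (1408.2·3.1)·4.35 + 12750 = 0 → B_y = 14749.577/4.7 = 3138.21 ≈ 3138 N.
ΣF_y = 0: A_y + 3138.21 − 1850 − 1408.2·3.1 = 0 → A_y = 3077 N.
ΣF_x = 0: no horizontal applied forces, so A_x = 0.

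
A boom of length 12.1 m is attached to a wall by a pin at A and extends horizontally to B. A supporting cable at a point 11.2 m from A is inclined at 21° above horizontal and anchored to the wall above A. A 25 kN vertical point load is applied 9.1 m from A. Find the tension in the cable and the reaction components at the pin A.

T = 56.68 kN, A_x = 52.92 kN, A_y = 4.687 kN

ΣM about A: T·sin21°·11.2 − 25·9.1 = 0 → T = 227.5/(11.2·0.358368) = 56.6806 ≈ 56.68 kN.
ΣF_x = 0: A_x − T·cos21° = 0 → A_x = 56.6806 × 0.93358 = 52.92 kN.
ΣF_y = 0: A_y + T·sin21° − 25 = 0 → A_y = 25 − 56.6806 × 0.358368 = 4.687 kN.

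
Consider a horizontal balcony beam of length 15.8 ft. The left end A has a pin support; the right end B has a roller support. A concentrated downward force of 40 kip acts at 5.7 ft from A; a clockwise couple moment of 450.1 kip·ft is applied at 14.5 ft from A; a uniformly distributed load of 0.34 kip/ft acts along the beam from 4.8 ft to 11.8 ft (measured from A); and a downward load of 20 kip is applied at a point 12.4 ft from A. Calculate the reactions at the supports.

Resultant of the distributed load: 0.34 × 7 = 2.38 kip at 8.3 ft from A.
ΣM about A: B_y·15.8 − 40·5.7 − 450.1 − (0.34·7)·8.3 − 20·12.4 = 0 → B_y = 945.854/15.8 = 59.8642 ≈ 59.86 kip.
ΣF_y = 0: A_y + 59.8642 − 40 − 0.34·7 − 20 = 0 → A_y = 2.516 kip.
ΣF_x = 0: no horizontal applied forces, so A_x = 0.

A_x = 0, A_y = 2.516 kip, B_y = 59.86 kip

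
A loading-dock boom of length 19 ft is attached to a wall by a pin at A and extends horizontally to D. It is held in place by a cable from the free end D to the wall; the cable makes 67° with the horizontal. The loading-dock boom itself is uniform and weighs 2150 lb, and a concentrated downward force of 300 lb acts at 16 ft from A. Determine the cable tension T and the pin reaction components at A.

ΣM about A: T·sin67°·19 − 2150·9.5 − 300·16 = 0 → T = 25225/(19·0.920505) = 1442.29 ≈ 1442 lb.
ΣF_x = 0: A_x − T·cos67° = 0 → A_x = 1442.29 × 0.390731 = 563.5 lb.
ΣF_y = 0: A_y + T·sin67° − 2150 − 300 = 0 → A_y = 2450 − 1442.29 × 0.920505 = 1122 lb.

T = 1442 lb, A_x = 563.5 lb, A_y = 1122 lb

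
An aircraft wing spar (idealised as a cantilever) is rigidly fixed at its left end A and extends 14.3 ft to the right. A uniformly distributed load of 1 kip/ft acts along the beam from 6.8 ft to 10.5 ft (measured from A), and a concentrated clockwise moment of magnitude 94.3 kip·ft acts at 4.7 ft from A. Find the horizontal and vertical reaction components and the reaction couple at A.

A_x = 0, A_y = 3.700 kip, M_A = 126.3 kip·ft

Resultant of the distributed load: 1 × 3.7 = 3.7 kip at 8.65 ft from A.
ΣF_x = 0: A_x = 0.
ΣF_y = 0: A_y − 1·3.7 = 0 → A_y = 3.700 kip.
ΣM about A: M_A − (1·3.7)·8.65 − 94.3 = 0 → M_A = 126.3 kip·ft.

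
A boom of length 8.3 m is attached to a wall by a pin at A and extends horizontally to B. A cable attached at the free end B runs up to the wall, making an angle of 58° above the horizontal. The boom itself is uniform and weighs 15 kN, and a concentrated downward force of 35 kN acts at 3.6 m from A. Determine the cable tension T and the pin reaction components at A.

T = 26.74 kN, A_x = 14.17 kN, A_y = 27.32 kN

ΣM about A: T·sin58°·8.3 − 15·4.15 − 35·3.6 = 0 → T = 188.25/(8.3·0.848048) = 26.7446 ≈ 26.74 kN.
ΣF_x = 0: A_x − T·cos58° = 0 → A_x = 26.7446 × 0.529919 = 14.17 kN.
ΣF_y = 0: A_y + T·sin58° − 15 − 35 = 0 → A_y = 50 − 26.7446 × 0.848048 = 27.32 kN.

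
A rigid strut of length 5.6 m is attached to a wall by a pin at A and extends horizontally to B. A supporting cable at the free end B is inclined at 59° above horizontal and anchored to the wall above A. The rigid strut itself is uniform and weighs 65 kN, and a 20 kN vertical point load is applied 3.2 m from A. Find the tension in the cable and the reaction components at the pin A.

T = 51.25 kN, A_x = 26.39 kN, A_y = 41.07 kN

ΣM about A: T·sin59°·5.6 − 65·2.8 − 20·3.2 = 0 → T = 246/(5.6·0.857167) = 51.2486 ≈ 51.25 kN.
ΣF_x = 0: A_x − T·cos59° = 0 → A_x = 51.2486 × 0.515038 = 26.39 kN.
ΣF_y = 0: A_y + T·sin59° − 65 − 20 = 0 → A_y = 85 − 51.2486 × 0.857167 = 41.07 kN.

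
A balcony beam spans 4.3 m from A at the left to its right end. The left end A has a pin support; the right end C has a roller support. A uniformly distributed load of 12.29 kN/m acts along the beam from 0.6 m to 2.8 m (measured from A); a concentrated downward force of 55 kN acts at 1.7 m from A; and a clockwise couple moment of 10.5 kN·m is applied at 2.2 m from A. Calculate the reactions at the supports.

A_x = 0, A_y = 47.16 kN, C_y = 34.88 kN

Resultant of the distributed load: 12.29 × 2.2 = 27.038 kN at 1.7 m from A.
Taking moments about A: C_y·4.3 − (12.29·2.2)·1.7 − 55·1.7 − 10.5 = 0 → C_y = 149.9646/4.3 = 34.8755 ≈ 34.88 kN.
ΣF_y = 0: A_y + 34.8755 − 12.29·2.2 − 55 = 0 → A_y = 47.16 kN.
ΣF_x = 0: no horizontal applied forces, so A_x = 0.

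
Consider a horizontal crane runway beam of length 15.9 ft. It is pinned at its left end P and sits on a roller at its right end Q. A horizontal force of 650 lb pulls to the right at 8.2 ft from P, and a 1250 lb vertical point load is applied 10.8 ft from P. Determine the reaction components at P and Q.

Moments about P: Q_y·15.9 − 1250·10.8 = 0 → Q_y = 13500/15.9 = 849.057 ≈ 849.1 lb.
ΣF_y = 0: P_y + 849.057 − 1250 = 0 → P_y = 400.9 lb.
ΣF_x = 0: P_x + 650 = 0 → P_x = -650.0 lb.

P_x = -650.0 lb, P_y = 400.9 lb, Q_y = 849.1 lb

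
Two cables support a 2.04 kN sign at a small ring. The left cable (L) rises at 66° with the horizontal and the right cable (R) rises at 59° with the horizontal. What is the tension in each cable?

ΣF_x = 0: −T_L·cos66° + T_R·cos59° = 0 → T_R = 0.789722·T_L.
ΣF_y = 0: T_L·sin66° + T_R·sin59° = 2.04.
Substitute: T_L·(0.913545 + 0.789722·0.857167) = 2.04 → T_L = 1.28264 ≈ 1.283 kN.
Then T_R = 0.789722 × 1.28264 = 1.013 kN.

T_L = 1.283 kN, T_R = 1.013 kN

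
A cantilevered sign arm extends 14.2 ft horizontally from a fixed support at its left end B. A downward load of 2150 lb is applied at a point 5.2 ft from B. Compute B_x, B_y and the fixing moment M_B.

B_x = 0, B_y = 2150 lb, M_B = 11180 lb·ft

ΣF_x = 0: B_x = 0.
ΣF_y = 0: B_y − 2150 = 0 → B_y = 2150 lb.
ΣM about B: M_B − 2150·5.2 = 0 → M_B = 11180 lb·ft.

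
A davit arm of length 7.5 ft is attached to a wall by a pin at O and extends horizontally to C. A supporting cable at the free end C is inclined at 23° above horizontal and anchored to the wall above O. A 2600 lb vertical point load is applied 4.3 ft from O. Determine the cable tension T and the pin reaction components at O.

ΣM about O: T·sin23°·7.5 − 2600·4.3 = 0 → T = 11180/(7.5·0.390731) = 3815.07 ≈ 3815 lb.
ΣF_x = 0: O_x − T·cos23° = 0 → O_x = 3815.07 × 0.920505 = 3512 lb.
ΣF_y = 0: O_y + T·sin23° − 2600 = 0 → O_y = 2600 − 3815.07 × 0.390731 = 1109 lb.

T = 3815 lb, O_x = 3512 lb, O_y = 1109 lb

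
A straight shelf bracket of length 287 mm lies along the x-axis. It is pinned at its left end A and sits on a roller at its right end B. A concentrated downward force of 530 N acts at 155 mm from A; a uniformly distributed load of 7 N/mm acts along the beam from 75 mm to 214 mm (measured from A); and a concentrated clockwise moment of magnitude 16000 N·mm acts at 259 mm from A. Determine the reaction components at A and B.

Resultant of the distributed load: 7 × 139 = 973 N at 144.5 mm from A.
Moments about A: B_y·287 − 530·155 − (7·139)·144.5 − 16000 = 0 → B_y = 238748.5/287 = 831.876 ≈ 831.9 N.
ΣF_y = 0: A_y + 831.876 − 530 − 7·139 = 0 → A_y = 671.1 N.
ΣF_x = 0: no horizontal applied forces, so A_x = 0.

A_x = 0, A_y = 671.1 N, B_y = 831.9 N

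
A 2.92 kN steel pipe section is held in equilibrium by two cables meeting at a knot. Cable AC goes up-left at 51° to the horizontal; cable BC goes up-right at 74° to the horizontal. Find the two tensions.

ΣF_x = 0: −T_AC·cos51° + T_BC·cos74° = 0 → T_BC = 2.28315·T_AC.
ΣF_y = 0: T_AC·sin51° + T_BC·sin74° = 2.92.
Substitute: T_AC·(0.777146 + 2.28315·0.961262) = 2.92 → T_AC = 0.982553 ≈ 0.9826 kN.
Then T_BC = 2.28315 × 0.982553 = 2.243 kN.

T_AC = 0.9826 kN, T_BC = 2.243 kN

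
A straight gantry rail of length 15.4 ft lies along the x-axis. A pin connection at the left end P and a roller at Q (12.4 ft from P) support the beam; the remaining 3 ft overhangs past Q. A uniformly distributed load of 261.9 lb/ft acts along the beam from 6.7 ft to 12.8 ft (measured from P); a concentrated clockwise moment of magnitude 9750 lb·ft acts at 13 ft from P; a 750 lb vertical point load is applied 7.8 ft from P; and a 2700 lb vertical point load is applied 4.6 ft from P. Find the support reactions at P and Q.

P_x = 0, P_y = 1532 lb, Q_y = 3516 lb

Resultant of the distributed load: 261.9 × 6.1 = 1597.59 lb at 9.75 ft from P.
Moments about P: Q_y·12.4 − (261.9·6.1)·9.75 − 9750 − 750·7.8 − 2700·4.6 = 0 → Q_y = 43596.5025/12.4 = 3515.85 ≈ 3516 lb.
ΣF_y = 0: P_y + 3515.85 − 261.9·6.1 − 750 − 2700 = 0 → P_y = 1532 lb.
ΣF_x = 0: no horizontal applied forces, so P_x = 0.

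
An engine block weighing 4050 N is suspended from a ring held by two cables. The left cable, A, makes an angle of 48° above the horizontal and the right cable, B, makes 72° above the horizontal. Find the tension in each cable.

ΣF_x = 0: −T_A·cos48° + T_B·cos72° = 0 → T_B = 2.16535·T_A.
ΣF_y = 0: T_A·sin48° + T_B·sin72° = 4050.
Substitute: T_A·(0.743145 + 2.16535·0.951057) = 4050 → T_A = 1445.13 ≈ 1445 N.
Then T_B = 2.16535 × 1445.13 = 3129 N.

T_A = 1445 N, T_B = 3129 N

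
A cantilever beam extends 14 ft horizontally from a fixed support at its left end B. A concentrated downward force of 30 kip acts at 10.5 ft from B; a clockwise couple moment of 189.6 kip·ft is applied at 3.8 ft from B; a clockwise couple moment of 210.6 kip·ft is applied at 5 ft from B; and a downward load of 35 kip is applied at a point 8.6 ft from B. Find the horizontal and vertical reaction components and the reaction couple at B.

B_x = 0, B_y = 65.00 kip, M_B = 1016 kip·ft

ΣF_x = 0: B_x = 0.
ΣF_y = 0: B_y − 30 − 35 = 0 → B_y = 65.00 kip.
ΣM about B: M_B − 30·10.5 − 189.6 − 210.6 − 35·8.6 = 0 → M_B = 1016 kip·ft.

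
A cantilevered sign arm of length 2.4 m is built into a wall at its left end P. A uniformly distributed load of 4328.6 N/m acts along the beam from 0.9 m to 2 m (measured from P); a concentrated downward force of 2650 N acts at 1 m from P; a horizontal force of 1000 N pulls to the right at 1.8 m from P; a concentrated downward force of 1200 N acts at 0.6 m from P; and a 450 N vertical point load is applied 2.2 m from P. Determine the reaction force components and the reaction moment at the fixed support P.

P_x = -1000 N, P_y = 9061 N, M_P = 11260 N·m

Resultant of the distributed load: 4328.6 × 1.1 = 4761.46 N at 1.45 m from P.
ΣF_x = 0: P_x + 1000 = 0 → P_x = -1000 N.
ΣF_y = 0: P_y − 4328.6·1.1 − 2650 − 1200 − 450 = 0 → P_y = 9061 N.
ΣM about P: M_P − (4328.6·1.1)·1.45 − 2650·1 − 1200·0.6 − 450·2.2 = 0 → M_P = 11260 N·m.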